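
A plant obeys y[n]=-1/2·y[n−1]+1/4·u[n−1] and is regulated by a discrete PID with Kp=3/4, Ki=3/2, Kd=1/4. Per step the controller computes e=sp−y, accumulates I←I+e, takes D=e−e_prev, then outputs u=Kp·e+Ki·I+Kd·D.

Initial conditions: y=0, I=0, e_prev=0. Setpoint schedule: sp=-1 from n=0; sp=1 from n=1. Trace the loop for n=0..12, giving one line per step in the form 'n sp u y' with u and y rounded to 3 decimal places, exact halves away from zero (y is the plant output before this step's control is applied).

(exact arithmetic carried between steps; '≈' marks a value shown rounded to 6 d.p. or computed from one; I and e_prev carry over from the previous line; the table rounds u and y to 3 d.p., halves away from zero)
n=0: y=0, sp=-1, e=sp−y=-1; I=-1, D=e−e_prev=-1; u=3/4·(-1)+3/2·(-1)+1/4·(-1)=-2.5; next y=-1/2·0+1/4·(-2.5)=-0.625
n=1: y=-0.625, sp=1, e=sp−y=1.625; I=0.625, D=e−e_prev=2.625; u=3/4·1.625+3/2·0.625+1/4·2.625=2.8125; next y=-1/2·(-0.625)+1/4·2.8125=1.015625
n=2: y=1.015625, sp=1, e=sp−y=-0.015625; I=0.609375, D=e−e_prev=-1.640625; u=3/4·(-0.015625)+3/2·0.609375+1/4·(-1.640625)≈0.492188; next y=-1/2·1.015625+1/4·0.492188≈-0.384766
n=3: y≈-0.384766, sp=1, e=sp−y≈1.384766; I≈1.994141, D=e−e_prev≈1.400391; u=3/4·1.384766+3/2·1.994141+1/4·1.400391≈4.379883; next y=-1/2·(-0.384766)+1/4·4.379883≈1.287354
n=4: y≈1.287354, sp=1, e=sp−y≈-0.287354; I≈1.706787, D=e−e_prev≈-1.672119; u=3/4·(-0.287354)+3/2·1.706787+1/4·(-1.672119)≈1.926636; next y=-1/2·1.287354+1/4·1.926636≈-0.162018
n=5: y≈-0.162018, sp=1, e=sp−y≈1.162018; I≈2.868805, D=e−e_prev≈1.449371; u=3/4·1.162018+3/2·2.868805+1/4·1.449371≈5.537064; next y=-1/2·(-0.162018)+1/4·5.537064≈1.465275
n=6: y≈1.465275, sp=1, e=sp−y≈-0.465275; I≈2.403530, D=e−e_prev≈-1.627293; u=3/4·(-0.465275)+3/2·2.403530+1/4·(-1.627293)≈2.849516; next y=-1/2·1.465275+1/4·2.849516≈-0.020258
n=7: y≈-0.020258, sp=1, e=sp−y≈1.020258; I≈3.423789, D=e−e_prev≈1.485533; u=3/4·1.020258+3/2·3.423789+1/4·1.485533≈6.272260; next y=-1/2·(-0.020258)+1/4·6.272260≈1.578194
n=8: y≈1.578194, sp=1, e=sp−y≈-0.578194; I≈2.845594, D=e−e_prev≈-1.598453; u=3/4·(-0.578194)+3/2·2.845594+1/4·(-1.598453)≈3.435133; next y=-1/2·1.578194+1/4·3.435133≈0.069686
n=9: y≈0.069686, sp=1, e=sp−y≈0.930314; I≈3.775908, D=e−e_prev≈1.508508; u=3/4·0.930314+3/2·3.775908+1/4·1.508508≈6.738725; next y=-1/2·0.069686+1/4·6.738725≈1.649838
n=10: y≈1.649838, sp=1, e=sp−y≈-0.649838; I≈3.126070, D=e−e_prev≈-1.580152; u=3/4·(-0.649838)+3/2·3.126070+1/4·(-1.580152)≈3.806688; next y=-1/2·1.649838+1/4·3.806688≈0.126753
n=11: y≈0.126753, sp=1, e=sp−y≈0.873247; I≈3.999317, D=e−e_prev≈1.523085; u=3/4·0.873247+3/2·3.999317+1/4·1.523085≈7.034682; next y=-1/2·0.126753+1/4·7.034682≈1.695294
n=12: y≈1.695294, sp=1, e=sp−y≈-0.695294; I≈3.304023, D=e−e_prev≈-1.568541; u=3/4·(-0.695294)+3/2·3.304023+1/4·(-1.568541)≈4.042429; next y=-1/2·1.695294+1/4·4.042429≈0.162960

0 -1 -2.500 0.000
1 1 2.813 -0.625
2 1 0.492 1.016
3 1 4.380 -0.385
4 1 1.927 1.287
5 1 5.537 -0.162
6 1 2.850 1.465
7 1 6.272 -0.020
8 1 3.435 1.578
9 1 6.739 0.070
10 1 3.807 1.650
11 1 7.035 0.127
12 1 4.042 1.695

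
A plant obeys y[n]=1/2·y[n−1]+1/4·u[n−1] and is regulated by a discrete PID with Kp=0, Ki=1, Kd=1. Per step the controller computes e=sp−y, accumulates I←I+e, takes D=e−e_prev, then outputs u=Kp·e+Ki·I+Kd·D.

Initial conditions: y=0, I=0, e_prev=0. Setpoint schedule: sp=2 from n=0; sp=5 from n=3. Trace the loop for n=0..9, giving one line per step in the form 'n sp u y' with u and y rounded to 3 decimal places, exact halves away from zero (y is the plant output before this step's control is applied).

0 2 4.000 0.000
1 2 2.000 1.000
2 2 4.000 1.000
3 5 10.000 1.500
4 5 7.500 3.250
5 5 10.500 3.500
6 5 10.500 4.375
7 5 11.125 4.813
8 5 11.000 5.188
9 5 10.875 5.344

(exact arithmetic carried between steps; '≈' marks a value shown rounded to 6 d.p. or computed from one; I and e_prev carry over from the previous line; the table rounds u and y to 3 d.p., halves away from zero)
n=0: y=0, sp=2, e=sp−y=2; I=2, D=e−e_prev=2; u=0·2+1·2+1·2=4; next y=1/2·0+1/4·4=1
n=1: y=1, sp=2, e=sp−y=1; I=3, D=e−e_prev=-1; u=0·1+1·3+1·(-1)=2; next y=1/2·1+1/4·2=1
n=2: y=1, sp=2, e=sp−y=1; I=4, D=e−e_prev=0; u=0·1+1·4+1·0=4; next y=1/2·1+1/4·4=1.5
n=3: y=1.5, sp=5, e=sp−y=3.5; I=7.5, D=e−e_prev=2.5; u=0·3.5+1·7.5+1·2.5=10; next y=1/2·1.5+1/4·10=3.25
n=4: y=3.25, sp=5, e=sp−y=1.75; I=9.25, D=e−e_prev=-1.75; u=0·1.75+1·9.25+1·(-1.75)=7.5; next y=1/2·3.25+1/4·7.5=3.5
n=5: y=3.5, sp=5, e=sp−y=1.5; I=10.75, D=e−e_prev=-0.25; u=0·1.5+1·10.75+1·(-0.25)=10.5; next y=1/2·3.5+1/4·10.5=4.375
n=6: y=4.375, sp=5, e=sp−y=0.625; I=11.375, D=e−e_prev=-0.875; u=0·0.625+1·11.375+1·(-0.875)=10.5; next y=1/2·4.375+1/4·10.5=4.8125
n=7: y=4.8125, sp=5, e=sp−y=0.1875; I=11.5625, D=e−e_prev=-0.4375; u=0·0.1875+1·11.5625+1·(-0.4375)=11.125; next y=1/2·4.8125+1/4·11.125=5.1875
n=8: y=5.1875, sp=5, e=sp−y=-0.1875; I=11.375, D=e−e_prev=-0.375; u=0·(-0.1875)+1·11.375+1·(-0.375)=11; next y=1/2·5.1875+1/4·11=5.34375
n=9: y=5.34375, sp=5, e=sp−y=-0.34375; I=11.03125, D=e−e_prev=-0.15625; u=0·(-0.34375)+1·11.03125+1·(-0.15625)=10.875; next y=1/2·5.34375+1/4·10.875=5.390625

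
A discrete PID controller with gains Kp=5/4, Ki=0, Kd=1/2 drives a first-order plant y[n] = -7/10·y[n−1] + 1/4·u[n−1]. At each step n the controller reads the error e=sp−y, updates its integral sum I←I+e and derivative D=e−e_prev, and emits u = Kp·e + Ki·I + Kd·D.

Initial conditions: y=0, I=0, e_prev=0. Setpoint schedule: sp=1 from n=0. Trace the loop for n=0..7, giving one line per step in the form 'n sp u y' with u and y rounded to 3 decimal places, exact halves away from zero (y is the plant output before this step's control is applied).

0 1 1.750 0.000
1 1 0.484 0.438
2 1 1.793 -0.185
3 1 0.146 0.578
4 1 2.183 -0.368
5 1 -0.340 0.803
6 1 2.784 -0.647
7 1 -1.084 1.149

(exact arithmetic carried between steps; '≈' marks a value shown rounded to 6 d.p. or computed from one; I and e_prev carry over from the previous line; the table rounds u and y to 3 d.p., halves away from zero)
n=0: y=0, sp=1, e=sp−y=1; I=1, D=e−e_prev=1; u=5/4·1+0·1+1/2·1=1.75; next y=-7/10·0+1/4·1.75=0.4375
n=1: y=0.4375, sp=1, e=sp−y=0.5625; I=1.5625, D=e−e_prev=-0.4375; u=5/4·0.5625+0·1.5625+1/2·(-0.4375)=0.484375; next y=-7/10·0.4375+1/4·0.484375≈-0.185156
n=2: y≈-0.185156, sp=1, e=sp−y≈1.185156; I≈2.747656, D=e−e_prev≈0.622656; u=5/4·1.185156+0·2.747656+1/2·0.622656≈1.792773; next y=-7/10·(-0.185156)+1/4·1.792773≈0.577803
n=3: y≈0.577803, sp=1, e=sp−y≈0.422197; I≈3.169854, D=e−e_prev≈-0.762959; u=5/4·0.422197+0·3.169854+1/2·(-0.762959)≈0.146267; next y=-7/10·0.577803+1/4·0.146267≈-0.367895
n=4: y≈-0.367895, sp=1, e=sp−y≈1.367895; I≈4.537749, D=e−e_prev≈0.945698; u=5/4·1.367895+0·4.537749+1/2·0.945698≈2.182718; next y=-7/10·(-0.367895)+1/4·2.182718≈0.803206
n=5: y≈0.803206, sp=1, e=sp−y≈0.196794; I≈4.734543, D=e−e_prev≈-1.171101; u=5/4·0.196794+0·4.734543+1/2·(-1.171101)≈-0.339558; next y=-7/10·0.803206+1/4·(-0.339558)≈-0.647134
n=6: y≈-0.647134, sp=1, e=sp−y≈1.647134; I≈6.381676, D=e−e_prev≈1.450340; u=5/4·1.647134+0·6.381676+1/2·1.450340≈2.784087; next y=-7/10·(-0.647134)+1/4·2.784087≈1.149015
n=7: y≈1.149015, sp=1, e=sp−y≈-0.149015; I≈6.232661, D=e−e_prev≈-1.796149; u=5/4·(-0.149015)+0·6.232661+1/2·(-1.796149)≈-1.084344; next y=-7/10·1.149015+1/4·(-1.084344)≈-1.075397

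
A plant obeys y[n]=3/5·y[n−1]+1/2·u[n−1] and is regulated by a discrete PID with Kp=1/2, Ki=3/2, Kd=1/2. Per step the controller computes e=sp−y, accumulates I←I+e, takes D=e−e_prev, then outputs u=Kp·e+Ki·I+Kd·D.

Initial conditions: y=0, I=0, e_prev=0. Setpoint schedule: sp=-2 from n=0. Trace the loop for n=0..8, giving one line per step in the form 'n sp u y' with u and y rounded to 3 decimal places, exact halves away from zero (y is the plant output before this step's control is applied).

(exact arithmetic carried between steps; '≈' marks a value shown rounded to 6 d.p. or computed from one; I and e_prev carry over from the previous line; the table rounds u and y to 3 d.p., halves away from zero)
n=0: y=0, sp=-2, e=sp−y=-2; I=-2, D=e−e_prev=-2; u=1/2·(-2)+3/2·(-2)+1/2·(-2)=-5; next y=3/5·0+1/2·(-5)=-2.5
n=1: y=-2.5, sp=-2, e=sp−y=0.5; I=-1.5, D=e−e_prev=2.5; u=1/2·0.5+3/2·(-1.5)+1/2·2.5=-0.75; next y=3/5·(-2.5)+1/2·(-0.75)=-1.875
n=2: y=-1.875, sp=-2, e=sp−y=-0.125; I=-1.625, D=e−e_prev=-0.625; u=1/2·(-0.125)+3/2·(-1.625)+1/2·(-0.625)=-2.8125; next y=3/5·(-1.875)+1/2·(-2.8125)=-2.53125
n=3: y=-2.53125, sp=-2, e=sp−y=0.53125; I=-1.09375, D=e−e_prev=0.65625; u=1/2·0.53125+3/2·(-1.09375)+1/2·0.65625=-1.046875; next y=3/5·(-2.53125)+1/2·(-1.046875)≈-2.042188
n=4: y≈-2.042188, sp=-2, e=sp−y≈0.042188; I≈-1.051563, D=e−e_prev≈-0.489063; u=1/2·0.042188+3/2·(-1.051563)+1/2·(-0.489063)≈-1.800781; next y=3/5·(-2.042188)+1/2·(-1.800781)≈-2.125703
n=5: y≈-2.125703, sp=-2, e=sp−y≈0.125703; I≈-0.925859, D=e−e_prev≈0.083516; u=1/2·0.125703+3/2·(-0.925859)+1/2·0.083516≈-1.284180; next y=3/5·(-2.125703)+1/2·(-1.284180)≈-1.917512
n=6: y≈-1.917512, sp=-2, e=sp−y≈-0.082488; I≈-1.008348, D=e−e_prev≈-0.208191; u=1/2·(-0.082488)+3/2·(-1.008348)+1/2·(-0.208191)≈-1.657861; next y=3/5·(-1.917512)+1/2·(-1.657861)≈-1.979438
n=7: y≈-1.979438, sp=-2, e=sp−y≈-0.020562; I≈-1.028910, D=e−e_prev≈0.061926; u=1/2·(-0.020562)+3/2·(-1.028910)+1/2·0.061926≈-1.522683; next y=3/5·(-1.979438)+1/2·(-1.522683)≈-1.949004
n=8: y≈-1.949004, sp=-2, e=sp−y≈-0.050996; I≈-1.079906, D=e−e_prev≈-0.030434; u=1/2·(-0.050996)+3/2·(-1.079906)+1/2·(-0.030434)≈-1.660573; next y=3/5·(-1.949004)+1/2·(-1.660573)≈-1.999689

0 -2 -5.000 0.000
1 -2 -0.750 -2.500
2 -2 -2.813 -1.875
3 -2 -1.047 -2.531
4 -2 -1.801 -2.042
5 -2 -1.284 -2.126
6 -2 -1.658 -1.918
7 -2 -1.523 -1.979
8 -2 -1.661 -1.949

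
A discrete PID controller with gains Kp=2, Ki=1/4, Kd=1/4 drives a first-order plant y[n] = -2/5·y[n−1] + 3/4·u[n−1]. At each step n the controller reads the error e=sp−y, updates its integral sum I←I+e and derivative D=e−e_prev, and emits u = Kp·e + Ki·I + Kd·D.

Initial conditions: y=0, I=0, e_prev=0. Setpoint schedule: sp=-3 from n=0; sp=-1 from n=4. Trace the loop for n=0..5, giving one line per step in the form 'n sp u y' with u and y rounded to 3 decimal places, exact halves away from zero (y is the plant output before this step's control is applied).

(exact arithmetic carried between steps; '≈' marks a value shown rounded to 6 d.p. or computed from one; I and e_prev carry over from the previous line; the table rounds u and y to 3 d.p., halves away from zero)
n=0: y=0, sp=-3, e=sp−y=-3; I=-3, D=e−e_prev=-3; u=2·(-3)+1/4·(-3)+1/4·(-3)=-7.5; next y=-2/5·0+3/4·(-7.5)=-5.625
n=1: y=-5.625, sp=-3, e=sp−y=2.625; I=-0.375, D=e−e_prev=5.625; u=2·2.625+1/4·(-0.375)+1/4·5.625=6.5625; next y=-2/5·(-5.625)+3/4·6.5625=7.171875
n=2: y=7.171875, sp=-3, e=sp−y=-10.171875; I=-10.546875, D=e−e_prev=-12.796875; u=2·(-10.171875)+1/4·(-10.546875)+1/4·(-12.796875)≈-26.179688; next y=-2/5·7.171875+3/4·(-26.179688)≈-22.503516
n=3: y≈-22.503516, sp=-3, e=sp−y≈19.503516; I≈8.956641, D=e−e_prev≈29.675391; u=2·19.503516+1/4·8.956641+1/4·29.675391≈48.665039; next y=-2/5·(-22.503516)+3/4·48.665039≈45.500186
n=4: y≈45.500186, sp=-1, e=sp−y≈-46.500186; I≈-37.543545, D=e−e_prev≈-66.003701; u=2·(-46.500186)+1/4·(-37.543545)+1/4·(-66.003701)≈-118.887183; next y=-2/5·45.500186+3/4·(-118.887183)≈-107.365461
n=5: y≈-107.365461, sp=-1, e=sp−y≈106.365461; I≈68.821916, D=e−e_prev≈152.865647; u=2·106.365461+1/4·68.821916+1/4·152.865647≈268.152813; next y=-2/5·(-107.365461)+3/4·268.152813≈244.060794

0 -3 -7.500 0.000
1 -3 6.563 -5.625
2 -3 -26.180 7.172
3 -3 48.665 -22.504
4 -1 -118.887 45.500
5 -1 268.153 -107.365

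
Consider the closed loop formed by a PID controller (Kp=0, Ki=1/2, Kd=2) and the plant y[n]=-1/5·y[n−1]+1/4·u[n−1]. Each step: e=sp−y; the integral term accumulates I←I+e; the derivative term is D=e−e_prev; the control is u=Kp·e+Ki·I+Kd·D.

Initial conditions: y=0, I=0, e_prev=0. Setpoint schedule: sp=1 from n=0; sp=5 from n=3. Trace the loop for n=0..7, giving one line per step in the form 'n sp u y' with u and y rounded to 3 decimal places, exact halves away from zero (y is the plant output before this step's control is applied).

(exact arithmetic carried between steps; '≈' marks a value shown rounded to 6 d.p. or computed from one; I and e_prev carry over from the previous line; the table rounds u and y to 3 d.p., halves away from zero)
n=0: y=0, sp=1, e=sp−y=1; I=1, D=e−e_prev=1; u=0·1+1/2·1+2·1=2.5; next y=-1/5·0+1/4·2.5=0.625
n=1: y=0.625, sp=1, e=sp−y=0.375; I=1.375, D=e−e_prev=-0.625; u=0·0.375+1/2·1.375+2·(-0.625)=-0.5625; next y=-1/5·0.625+1/4·(-0.5625)=-0.265625
n=2: y=-0.265625, sp=1, e=sp−y=1.265625; I=2.640625, D=e−e_prev=0.890625; u=0·1.265625+1/2·2.640625+2·0.890625≈3.101563; next y=-1/5·(-0.265625)+1/4·3.101563≈0.828516
n=3: y≈0.828516, sp=5, e=sp−y≈4.171484; I≈6.812109, D=e−e_prev≈2.905859; u=0·4.171484+1/2·6.812109+2·2.905859≈9.217773; next y=-1/5·0.828516+1/4·9.217773≈2.138740
n=4: y≈2.138740, sp=5, e=sp−y≈2.861260; I≈9.673369, D=e−e_prev≈-1.310225; u=0·2.861260+1/2·9.673369+2·(-1.310225)≈2.216235; next y=-1/5·2.138740+1/4·2.216235≈0.126311
n=5: y≈0.126311, sp=5, e=sp−y≈4.873689; I≈14.547058, D=e−e_prev≈2.012429; u=0·4.873689+1/2·14.547058+2·2.012429≈11.298388; next y=-1/5·0.126311+1/4·11.298388≈2.799335
n=6: y≈2.799335, sp=5, e=sp−y≈2.200665; I≈16.747723, D=e−e_prev≈-2.673024; u=0·2.200665+1/2·16.747723+2·(-2.673024)≈3.027814; next y=-1/5·2.799335+1/4·3.027814≈0.197086
n=7: y≈0.197086, sp=5, e=sp−y≈4.802914; I≈21.550637, D=e−e_prev≈2.602248; u=0·4.802914+1/2·21.550637+2·2.602248≈15.979815; next y=-1/5·0.197086+1/4·15.979815≈3.955537

0 1 2.500 0.000
1 1 -0.563 0.625
2 1 3.102 -0.266
3 5 9.218 0.829
4 5 2.216 2.139
5 5 11.298 0.126
6 5 3.028 2.799
7 5 15.980 0.197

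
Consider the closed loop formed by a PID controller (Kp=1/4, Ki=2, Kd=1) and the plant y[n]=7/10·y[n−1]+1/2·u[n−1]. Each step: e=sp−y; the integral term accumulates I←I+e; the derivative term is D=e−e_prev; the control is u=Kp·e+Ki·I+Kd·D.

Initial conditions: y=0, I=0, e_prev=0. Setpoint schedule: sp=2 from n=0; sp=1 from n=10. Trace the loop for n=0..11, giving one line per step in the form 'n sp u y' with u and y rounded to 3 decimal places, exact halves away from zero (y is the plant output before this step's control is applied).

(exact arithmetic carried between steps; '≈' marks a value shown rounded to 6 d.p. or computed from one; I and e_prev carry over from the previous line; the table rounds u and y to 3 d.p., halves away from zero)
n=0: y=0, sp=2, e=sp−y=2; I=2, D=e−e_prev=2; u=1/4·2+2·2+1·2=6.5; next y=7/10·0+1/2·6.5=3.25
n=1: y=3.25, sp=2, e=sp−y=-1.25; I=0.75, D=e−e_prev=-3.25; u=1/4·(-1.25)+2·0.75+1·(-3.25)=-2.0625; next y=7/10·3.25+1/2·(-2.0625)=1.24375
n=2: y=1.24375, sp=2, e=sp−y=0.75625; I=1.50625, D=e−e_prev=2.00625; u=1/4·0.75625+2·1.50625+1·2.00625≈5.207813; next y=7/10·1.24375+1/2·5.207813≈3.474531
n=3: y≈3.474531, sp=2, e=sp−y≈-1.474531; I≈0.031719, D=e−e_prev≈-2.230781; u=1/4·(-1.474531)+2·0.031719+1·(-2.230781)≈-2.535977; next y=7/10·3.474531+1/2·(-2.535977)≈1.164184
n=4: y≈1.164184, sp=2, e=sp−y≈0.835816; I≈0.867535, D=e−e_prev≈2.310348; u=1/4·0.835816+2·0.867535+1·2.310348≈4.254372; next y=7/10·1.164184+1/2·4.254372≈2.942115
n=5: y≈2.942115, sp=2, e=sp−y≈-0.942115; I≈-0.074579, D=e−e_prev≈-1.777931; u=1/4·(-0.942115)+2·(-0.074579)+1·(-1.777931)≈-2.162618; next y=7/10·2.942115+1/2·(-2.162618)≈0.978171
n=6: y≈0.978171, sp=2, e=sp−y≈1.021829; I≈0.947250, D=e−e_prev≈1.963944; u=1/4·1.021829+2·0.947250+1·1.963944≈4.113900; next y=7/10·0.978171+1/2·4.113900≈2.741670
n=7: y≈2.741670, sp=2, e=sp−y≈-0.741670; I≈0.205580, D=e−e_prev≈-1.763499; u=1/4·(-0.741670)+2·0.205580+1·(-1.763499)≈-1.537756; next y=7/10·2.741670+1/2·(-1.537756)≈1.150291
n=8: y≈1.150291, sp=2, e=sp−y≈0.849709; I≈1.055289, D=e−e_prev≈1.591379; u=1/4·0.849709+2·1.055289+1·1.591379≈3.914385; next y=7/10·1.150291+1/2·3.914385≈2.762396
n=9: y≈2.762396, sp=2, e=sp−y≈-0.762396; I≈0.292893, D=e−e_prev≈-1.612105; u=1/4·(-0.762396)+2·0.292893+1·(-1.612105)≈-1.216918; next y=7/10·2.762396+1/2·(-1.216918)≈1.325218
n=10: y≈1.325218, sp=1, e=sp−y≈-0.325218; I≈-0.032325, D=e−e_prev≈0.437178; u=1/4·(-0.325218)+2·(-0.032325)+1·0.437178≈0.291223; next y=7/10·1.325218+1/2·0.291223≈1.073264
n=11: y≈1.073264, sp=1, e=sp−y≈-0.073264; I≈-0.105589, D=e−e_prev≈0.251954; u=1/4·(-0.073264)+2·(-0.105589)+1·0.251954≈0.022459; next y=7/10·1.073264+1/2·0.022459≈0.762515

0 2 6.500 0.000
1 2 -2.063 3.250
2 2 5.208 1.244
3 2 -2.536 3.475
4 2 4.254 1.164
5 2 -2.163 2.942
6 2 4.114 0.978
7 2 -1.538 2.742
8 2 3.914 1.150
9 2 -1.217 2.762
10 1 0.291 1.325
11 1 0.022 1.073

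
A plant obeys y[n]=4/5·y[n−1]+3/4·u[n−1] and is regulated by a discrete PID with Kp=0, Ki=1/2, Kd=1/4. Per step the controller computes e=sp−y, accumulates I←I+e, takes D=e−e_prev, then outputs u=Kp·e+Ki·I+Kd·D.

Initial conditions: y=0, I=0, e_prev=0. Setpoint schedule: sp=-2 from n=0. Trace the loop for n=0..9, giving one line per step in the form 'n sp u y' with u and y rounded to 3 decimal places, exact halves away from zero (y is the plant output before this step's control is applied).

0 -2 -1.500 0.000
1 -2 -1.156 -1.125
2 -2 -1.393 -1.767
3 -2 -1.152 -2.459
4 -2 -0.816 -2.831
5 -2 -0.459 -2.877
6 -2 -0.206 -2.646
7 -2 -0.106 -2.271
8 -2 -0.158 -1.896
9 -2 -0.312 -1.635

(exact arithmetic carried between steps; '≈' marks a value shown rounded to 6 d.p. or computed from one; I and e_prev carry over from the previous line; the table rounds u and y to 3 d.p., halves away from zero)
n=0: y=0, sp=-2, e=sp−y=-2; I=-2, D=e−e_prev=-2; u=0·(-2)+1/2·(-2)+1/4·(-2)=-1.5; next y=4/5·0+3/4·(-1.5)=-1.125
n=1: y=-1.125, sp=-2, e=sp−y=-0.875; I=-2.875, D=e−e_prev=1.125; u=0·(-0.875)+1/2·(-2.875)+1/4·1.125=-1.15625; next y=4/5·(-1.125)+3/4·(-1.15625)≈-1.767188
n=2: y≈-1.767188, sp=-2, e=sp−y≈-0.232813; I≈-3.107813, D=e−e_prev≈0.642188; u=0·(-0.232813)+1/2·(-3.107813)+1/4·0.642188≈-1.393359; next y=4/5·(-1.767188)+3/4·(-1.393359)≈-2.458770
n=3: y≈-2.458770, sp=-2, e=sp−y≈0.458770; I≈-2.649043, D=e−e_prev≈0.691582; u=0·0.458770+1/2·(-2.649043)+1/4·0.691582≈-1.151626; next y=4/5·(-2.458770)+3/4·(-1.151626)≈-2.830735
n=4: y≈-2.830735, sp=-2, e=sp−y≈0.830735; I≈-1.818308, D=e−e_prev≈0.371966; u=0·0.830735+1/2·(-1.818308)+1/4·0.371966≈-0.816163; next y=4/5·(-2.830735)+3/4·(-0.816163)≈-2.876710
n=5: y≈-2.876710, sp=-2, e=sp−y≈0.876710; I≈-0.941598, D=e−e_prev≈0.045975; u=0·0.876710+1/2·(-0.941598)+1/4·0.045975≈-0.459305; next y=4/5·(-2.876710)+3/4·(-0.459305)≈-2.645847
n=6: y≈-2.645847, sp=-2, e=sp−y≈0.645847; I≈-0.295751, D=e−e_prev≈-0.230863; u=0·0.645847+1/2·(-0.295751)+1/4·(-0.230863)≈-0.205591; next y=4/5·(-2.645847)+3/4·(-0.205591)≈-2.270871
n=7: y≈-2.270871, sp=-2, e=sp−y≈0.270871; I≈-0.024880, D=e−e_prev≈-0.374976; u=0·0.270871+1/2·(-0.024880)+1/4·(-0.374976)≈-0.106184; next y=4/5·(-2.270871)+3/4·(-0.106184)≈-1.896335
n=8: y≈-1.896335, sp=-2, e=sp−y≈-0.103665; I≈-0.128545, D=e−e_prev≈-0.374536; u=0·(-0.103665)+1/2·(-0.128545)+1/4·(-0.374536)≈-0.157907; next y=4/5·(-1.896335)+3/4·(-0.157907)≈-1.635498
n=9: y≈-1.635498, sp=-2, e=sp−y≈-0.364502; I≈-0.493047, D=e−e_prev≈-0.260837; u=0·(-0.364502)+1/2·(-0.493047)+1/4·(-0.260837)≈-0.311733; next y=4/5·(-1.635498)+3/4·(-0.311733)≈-1.542198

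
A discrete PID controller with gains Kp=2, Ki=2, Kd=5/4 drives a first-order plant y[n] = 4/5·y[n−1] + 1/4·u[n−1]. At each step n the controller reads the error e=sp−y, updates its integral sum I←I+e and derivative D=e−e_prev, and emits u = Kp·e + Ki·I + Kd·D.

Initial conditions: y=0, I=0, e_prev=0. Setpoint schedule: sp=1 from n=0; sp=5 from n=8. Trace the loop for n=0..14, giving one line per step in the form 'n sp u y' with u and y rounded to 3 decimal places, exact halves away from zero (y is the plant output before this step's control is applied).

0 1 5.250 0.000
1 1 -0.891 1.313
2 1 2.672 0.827
3 1 -0.227 1.330
4 1 1.436 1.007
5 1 0.191 1.165
6 1 1.031 0.979
7 1 0.516 1.041
8 5 21.927 0.962
9 5 -2.865 6.251
10 5 11.568 4.285
11 5 -0.144 6.320
12 5 6.585 5.020
13 5 1.548 5.662
14 5 4.940 4.917

(exact arithmetic carried between steps; '≈' marks a value shown rounded to 6 d.p. or computed from one; I and e_prev carry over from the previous line; the table rounds u and y to 3 d.p., halves away from zero)
n=0: y=0, sp=1, e=sp−y=1; I=1, D=e−e_prev=1; u=2·1+2·1+5/4·1=5.25; next y=4/5·0+1/4·5.25=1.3125
n=1: y=1.3125, sp=1, e=sp−y=-0.3125; I=0.6875, D=e−e_prev=-1.3125; u=2·(-0.3125)+2·0.6875+5/4·(-1.3125)=-0.890625; next y=4/5·1.3125+1/4·(-0.890625)≈0.827344
n=2: y≈0.827344, sp=1, e=sp−y≈0.172656; I≈0.860156, D=e−e_prev≈0.485156; u=2·0.172656+2·0.860156+5/4·0.485156≈2.672070; next y=4/5·0.827344+1/4·2.672070≈1.329893
n=3: y≈1.329893, sp=1, e=sp−y≈-0.329893; I≈0.530264, D=e−e_prev≈-0.502549; u=2·(-0.329893)+2·0.530264+5/4·(-0.502549)≈-0.227444; next y=4/5·1.329893+1/4·(-0.227444)≈1.007053
n=4: y≈1.007053, sp=1, e=sp−y≈-0.007053; I≈0.523211, D=e−e_prev≈0.322839; u=2·(-0.007053)+2·0.523211+5/4·0.322839≈1.435864; next y=4/5·1.007053+1/4·1.435864≈1.164609
n=5: y≈1.164609, sp=1, e=sp−y≈-0.164609; I≈0.358602, D=e−e_prev≈-0.157555; u=2·(-0.164609)+2·0.358602+5/4·(-0.157555)≈0.191043; next y=4/5·1.164609+1/4·0.191043≈0.979447
n=6: y≈0.979447, sp=1, e=sp−y≈0.020553; I≈0.379155, D=e−e_prev≈0.185161; u=2·0.020553+2·0.379155+5/4·0.185161≈1.030865; next y=4/5·0.979447+1/4·1.030865≈1.041274
n=7: y≈1.041274, sp=1, e=sp−y≈-0.041274; I≈0.337880, D=e−e_prev≈-0.061827; u=2·(-0.041274)+2·0.337880+5/4·(-0.061827)≈0.515928; next y=4/5·1.041274+1/4·0.515928≈0.962002
n=8: y≈0.962002, sp=5, e=sp−y≈4.037998; I≈4.375879, D=e−e_prev≈4.079273; u=2·4.037998+2·4.375879+5/4·4.079273≈21.926845; next y=4/5·0.962002+1/4·21.926845≈6.251313
n=9: y≈6.251313, sp=5, e=sp−y≈-1.251313; I≈3.124566, D=e−e_prev≈-5.289311; u=2·(-1.251313)+2·3.124566+5/4·(-5.289311)≈-2.865132; next y=4/5·6.251313+1/4·(-2.865132)≈4.284767
n=10: y≈4.284767, sp=5, e=sp−y≈0.715233; I≈3.839799, D=e−e_prev≈1.966545; u=2·0.715233+2·3.839799+5/4·1.966545≈11.568246; next y=4/5·4.284767+1/4·11.568246≈6.319875
n=11: y≈6.319875, sp=5, e=sp−y≈-1.319875; I≈2.519924, D=e−e_prev≈-2.035108; u=2·(-1.319875)+2·2.519924+5/4·(-2.035108)≈-0.143787; next y=4/5·6.319875+1/4·(-0.143787)≈5.019953
n=12: y≈5.019953, sp=5, e=sp−y≈-0.019953; I≈2.499971, D=e−e_prev≈1.299922; u=2·(-0.019953)+2·2.499971+5/4·1.299922≈6.584937; next y=4/5·5.019953+1/4·6.584937≈5.662197
n=13: y≈5.662197, sp=5, e=sp−y≈-0.662197; I≈1.837774, D=e−e_prev≈-0.642244; u=2·(-0.662197)+2·1.837774+5/4·(-0.642244)≈1.548349; next y=4/5·5.662197+1/4·1.548349≈4.916845
n=14: y≈4.916845, sp=5, e=sp−y≈0.083155; I≈1.920929, D=e−e_prev≈0.745352; u=2·0.083155+2·1.920929+5/4·0.745352≈4.939858; next y=4/5·4.916845+1/4·4.939858≈5.168440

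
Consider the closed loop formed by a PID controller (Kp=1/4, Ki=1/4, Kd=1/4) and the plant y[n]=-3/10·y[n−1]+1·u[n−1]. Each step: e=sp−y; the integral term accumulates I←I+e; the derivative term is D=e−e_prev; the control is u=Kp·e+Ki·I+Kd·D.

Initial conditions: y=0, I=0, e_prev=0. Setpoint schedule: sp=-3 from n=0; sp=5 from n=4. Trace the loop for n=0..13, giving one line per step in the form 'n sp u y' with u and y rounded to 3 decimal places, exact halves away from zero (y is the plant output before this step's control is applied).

(exact arithmetic carried between steps; '≈' marks a value shown rounded to 6 d.p. or computed from one; I and e_prev carry over from the previous line; the table rounds u and y to 3 d.p., halves away from zero)
n=0: y=0, sp=-3, e=sp−y=-3; I=-3, D=e−e_prev=-3; u=1/4·(-3)+1/4·(-3)+1/4·(-3)=-2.25; next y=-3/10·0+1·(-2.25)=-2.25
n=1: y=-2.25, sp=-3, e=sp−y=-0.75; I=-3.75, D=e−e_prev=2.25; u=1/4·(-0.75)+1/4·(-3.75)+1/4·2.25=-0.5625; next y=-3/10·(-2.25)+1·(-0.5625)=0.1125
n=2: y=0.1125, sp=-3, e=sp−y=-3.1125; I=-6.8625, D=e−e_prev=-2.3625; u=1/4·(-3.1125)+1/4·(-6.8625)+1/4·(-2.3625)=-3.084375; next y=-3/10·0.1125+1·(-3.084375)=-3.118125
n=3: y=-3.118125, sp=-3, e=sp−y=0.118125; I=-6.744375, D=e−e_prev=3.230625; u=1/4·0.118125+1/4·(-6.744375)+1/4·3.230625≈-0.848906; next y=-3/10·(-3.118125)+1·(-0.848906)≈0.086531
n=4: y≈0.086531, sp=5, e=sp−y≈4.913469; I≈-1.830906, D=e−e_prev≈4.795344; u=1/4·4.913469+1/4·(-1.830906)+1/4·4.795344≈1.969477; next y=-3/10·0.086531+1·1.969477≈1.943517
n=5: y≈1.943517, sp=5, e=sp−y≈3.056483; I≈1.225577, D=e−e_prev≈-1.856986; u=1/4·3.056483+1/4·1.225577+1/4·(-1.856986)≈0.606268; next y=-3/10·1.943517+1·0.606268≈0.023213
n=6: y≈0.023213, sp=5, e=sp−y≈4.976787; I≈6.202363, D=e−e_prev≈1.920304; u=1/4·4.976787+1/4·6.202363+1/4·1.920304≈3.274864; next y=-3/10·0.023213+1·3.274864≈3.267900
n=7: y≈3.267900, sp=5, e=sp−y≈1.732100; I≈7.934464, D=e−e_prev≈-3.244686; u=1/4·1.732100+1/4·7.934464+1/4·(-3.244686)≈1.605469; next y=-3/10·3.267900+1·1.605469≈0.625100
n=8: y≈0.625100, sp=5, e=sp−y≈4.374900; I≈12.309364, D=e−e_prev≈2.642800; u=1/4·4.374900+1/4·12.309364+1/4·2.642800≈4.831766; next y=-3/10·0.625100+1·4.831766≈4.644236
n=9: y≈4.644236, sp=5, e=sp−y≈0.355764; I≈12.665128, D=e−e_prev≈-4.019137; u=1/4·0.355764+1/4·12.665128+1/4·(-4.019137)≈2.250439; next y=-3/10·4.644236+1·2.250439≈0.857168
n=10: y≈0.857168, sp=5, e=sp−y≈4.142832; I≈16.807960, D=e−e_prev≈3.787068; u=1/4·4.142832+1/4·16.807960+1/4·3.787068≈6.184465; next y=-3/10·0.857168+1·6.184465≈5.927315
n=11: y≈5.927315, sp=5, e=sp−y≈-0.927315; I≈15.880645, D=e−e_prev≈-5.070147; u=1/4·(-0.927315)+1/4·15.880645+1/4·(-5.070147)≈2.470796; next y=-3/10·5.927315+1·2.470796≈0.692601
n=12: y≈0.692601, sp=5, e=sp−y≈4.307399; I≈20.188044, D=e−e_prev≈5.234713; u=1/4·4.307399+1/4·20.188044+1/4·5.234713≈7.432539; next y=-3/10·0.692601+1·7.432539≈7.224758
n=13: y≈7.224758, sp=5, e=sp−y≈-2.224758; I≈17.963285, D=e−e_prev≈-6.532157; u=1/4·(-2.224758)+1/4·17.963285+1/4·(-6.532157)≈2.301592; next y=-3/10·7.224758+1·2.301592≈0.134165

0 -3 -2.250 0.000
1 -3 -0.563 -2.250
2 -3 -3.084 0.113
3 -3 -0.849 -3.118
4 5 1.969 0.087
5 5 0.606 1.944
6 5 3.275 0.023
7 5 1.605 3.268
8 5 4.832 0.625
9 5 2.250 4.644
10 5 6.184 0.857
11 5 2.471 5.927
12 5 7.433 0.693
13 5 2.302 7.225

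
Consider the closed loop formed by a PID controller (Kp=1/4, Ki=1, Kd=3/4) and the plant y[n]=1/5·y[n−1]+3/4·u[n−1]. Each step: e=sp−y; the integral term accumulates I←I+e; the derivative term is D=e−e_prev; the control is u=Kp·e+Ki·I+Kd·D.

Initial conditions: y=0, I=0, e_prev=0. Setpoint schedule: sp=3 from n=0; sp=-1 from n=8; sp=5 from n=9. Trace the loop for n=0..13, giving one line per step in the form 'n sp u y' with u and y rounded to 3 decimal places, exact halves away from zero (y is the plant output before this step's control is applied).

(exact arithmetic carried between steps; '≈' marks a value shown rounded to 6 d.p. or computed from one; I and e_prev carry over from the previous line; the table rounds u and y to 3 d.p., halves away from zero)
n=0: y=0, sp=3, e=sp−y=3; I=3, D=e−e_prev=3; u=1/4·3+1·3+3/4·3=6; next y=1/5·0+3/4·6=4.5
n=1: y=4.5, sp=3, e=sp−y=-1.5; I=1.5, D=e−e_prev=-4.5; u=1/4·(-1.5)+1·1.5+3/4·(-4.5)=-2.25; next y=1/5·4.5+3/4·(-2.25)=-0.7875
n=2: y=-0.7875, sp=3, e=sp−y=3.7875; I=5.2875, D=e−e_prev=5.2875; u=1/4·3.7875+1·5.2875+3/4·5.2875=10.2; next y=1/5·(-0.7875)+3/4·10.2=7.4925
n=3: y=7.4925, sp=3, e=sp−y=-4.4925; I=0.795, D=e−e_prev=-8.28; u=1/4·(-4.4925)+1·0.795+3/4·(-8.28)=-6.538125; next y=1/5·7.4925+3/4·(-6.538125)≈-3.405094
n=4: y≈-3.405094, sp=3, e=sp−y≈6.405094; I≈7.200094, D=e−e_prev≈10.897594; u=1/4·6.405094+1·7.200094+3/4·10.897594≈16.974563; next y=1/5·(-3.405094)+3/4·16.974563≈12.049903
n=5: y≈12.049903, sp=3, e=sp−y≈-9.049903; I≈-1.849809, D=e−e_prev≈-15.454997; u=1/4·(-9.049903)+1·(-1.849809)+3/4·(-15.454997)≈-15.703533; next y=1/5·12.049903+3/4·(-15.703533)≈-9.367669
n=6: y≈-9.367669, sp=3, e=sp−y≈12.367669; I≈10.517860, D=e−e_prev≈21.417572; u=1/4·12.367669+1·10.517860+3/4·21.417572≈29.672956; next y=1/5·(-9.367669)+3/4·29.672956≈20.381183
n=7: y≈20.381183, sp=3, e=sp−y≈-17.381183; I≈-6.863324, D=e−e_prev≈-29.748852; u=1/4·(-17.381183)+1·(-6.863324)+3/4·(-29.748852)≈-33.520258; next y=1/5·20.381183+3/4·(-33.520258)≈-21.063957
n=8: y≈-21.063957, sp=-1, e=sp−y≈20.063957; I≈13.200634, D=e−e_prev≈37.445140; u=1/4·20.063957+1·13.200634+3/4·37.445140≈46.300478; next y=1/5·(-21.063957)+3/4·46.300478≈30.512567
n=9: y≈30.512567, sp=5, e=sp−y≈-25.512567; I≈-12.311934, D=e−e_prev≈-45.576524; u=1/4·(-25.512567)+1·(-12.311934)+3/4·(-45.576524)≈-52.872469; next y=1/5·30.512567+3/4·(-52.872469)≈-33.551838
n=10: y≈-33.551838, sp=5, e=sp−y≈38.551838; I≈26.239905, D=e−e_prev≈64.064405; u=1/4·38.551838+1·26.239905+3/4·64.064405≈83.926168; next y=1/5·(-33.551838)+3/4·83.926168≈56.234258
n=11: y≈56.234258, sp=5, e=sp−y≈-51.234258; I≈-24.994354, D=e−e_prev≈-89.786096; u=1/4·(-51.234258)+1·(-24.994354)+3/4·(-89.786096)≈-105.142491; next y=1/5·56.234258+3/4·(-105.142491)≈-67.610016
n=12: y≈-67.610016, sp=5, e=sp−y≈72.610016; I≈47.615663, D=e−e_prev≈123.844275; u=1/4·72.610016+1·47.615663+3/4·123.844275≈158.651373; next y=1/5·(-67.610016)+3/4·158.651373≈105.466526
n=13: y≈105.466526, sp=5, e=sp−y≈-100.466526; I≈-52.850864, D=e−e_prev≈-173.076543; u=1/4·(-100.466526)+1·(-52.850864)+3/4·(-173.076543)≈-207.774902; next y=1/5·105.466526+3/4·(-207.774902)≈-134.737872

0 3 6.000 0.000
1 3 -2.250 4.500
2 3 10.200 -0.788
3 3 -6.538 7.493
4 3 16.975 -3.405
5 3 -15.704 12.050
6 3 29.673 -9.368
7 3 -33.520 20.381
8 -1 46.300 -21.064
9 5 -52.872 30.513
10 5 83.926 -33.552
11 5 -105.142 56.234
12 5 158.651 -67.610
13 5 -207.775 105.467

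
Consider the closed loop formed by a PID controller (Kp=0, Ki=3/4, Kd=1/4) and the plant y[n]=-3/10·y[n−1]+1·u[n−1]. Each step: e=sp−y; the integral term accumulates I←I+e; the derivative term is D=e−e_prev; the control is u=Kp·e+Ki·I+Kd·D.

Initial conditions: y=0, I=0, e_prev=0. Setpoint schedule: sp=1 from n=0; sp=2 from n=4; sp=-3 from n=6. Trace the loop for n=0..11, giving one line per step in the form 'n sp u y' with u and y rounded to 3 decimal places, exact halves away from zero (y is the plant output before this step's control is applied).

(exact arithmetic carried between steps; '≈' marks a value shown rounded to 6 d.p. or computed from one; I and e_prev carry over from the previous line; the table rounds u and y to 3 d.p., halves away from zero)
n=0: y=0, sp=1, e=sp−y=1; I=1, D=e−e_prev=1; u=0·1+3/4·1+1/4·1=1; next y=-3/10·0+1·1=1
n=1: y=1, sp=1, e=sp−y=0; I=1, D=e−e_prev=-1; u=0·0+3/4·1+1/4·(-1)=0.5; next y=-3/10·1+1·0.5=0.2
n=2: y=0.2, sp=1, e=sp−y=0.8; I=1.8, D=e−e_prev=0.8; u=0·0.8+3/4·1.8+1/4·0.8=1.55; next y=-3/10·0.2+1·1.55=1.49
n=3: y=1.49, sp=1, e=sp−y=-0.49; I=1.31, D=e−e_prev=-1.29; u=0·(-0.49)+3/4·1.31+1/4·(-1.29)=0.66; next y=-3/10·1.49+1·0.66=0.213
n=4: y=0.213, sp=2, e=sp−y=1.787; I=3.097, D=e−e_prev=2.277; u=0·1.787+3/4·3.097+1/4·2.277=2.892; next y=-3/10·0.213+1·2.892=2.8281
n=5: y=2.8281, sp=2, e=sp−y=-0.8281; I=2.2689, D=e−e_prev=-2.6151; u=0·(-0.8281)+3/4·2.2689+1/4·(-2.6151)=1.0479; next y=-3/10·2.8281+1·1.0479=0.19947
n=6: y=0.19947, sp=-3, e=sp−y=-3.19947; I=-0.93057, D=e−e_prev=-2.37137; u=0·(-3.19947)+3/4·(-0.93057)+1/4·(-2.37137)=-1.29077; next y=-3/10·0.19947+1·(-1.29077)=-1.350611
n=7: y=-1.350611, sp=-3, e=sp−y=-1.649389; I=-2.579959, D=e−e_prev=1.550081; u=0·(-1.649389)+3/4·(-2.579959)+1/4·1.550081=-1.547449; next y=-3/10·(-1.350611)+1·(-1.547449)≈-1.142266
n=8: y≈-1.142266, sp=-3, e=sp−y≈-1.857734; I≈-4.437693, D=e−e_prev≈-0.208345; u=0·(-1.857734)+3/4·(-4.437693)+1/4·(-0.208345)≈-3.380356; next y=-3/10·(-1.142266)+1·(-3.380356)≈-3.037677
n=9: y≈-3.037677, sp=-3, e=sp−y≈0.037677; I≈-4.400017, D=e−e_prev≈1.895411; u=0·0.037677+3/4·(-4.400017)+1/4·1.895411≈-2.826160; next y=-3/10·(-3.037677)+1·(-2.826160)≈-1.914857
n=10: y≈-1.914857, sp=-3, e=sp−y≈-1.085143; I≈-5.485160, D=e−e_prev≈-1.122820; u=0·(-1.085143)+3/4·(-5.485160)+1/4·(-1.122820)≈-4.394575; next y=-3/10·(-1.914857)+1·(-4.394575)≈-3.820118
n=11: y≈-3.820118, sp=-3, e=sp−y≈0.820118; I≈-4.665042, D=e−e_prev≈1.905261; u=0·0.820118+3/4·(-4.665042)+1/4·1.905261≈-3.022466; next y=-3/10·(-3.820118)+1·(-3.022466)≈-1.876431

0 1 1.000 0.000
1 1 0.500 1.000
2 1 1.550 0.200
3 1 0.660 1.490
4 2 2.892 0.213
5 2 1.048 2.828
6 -3 -1.291 0.199
7 -3 -1.547 -1.351
8 -3 -3.380 -1.142
9 -3 -2.826 -3.038
10 -3 -4.395 -1.915
11 -3 -3.022 -3.820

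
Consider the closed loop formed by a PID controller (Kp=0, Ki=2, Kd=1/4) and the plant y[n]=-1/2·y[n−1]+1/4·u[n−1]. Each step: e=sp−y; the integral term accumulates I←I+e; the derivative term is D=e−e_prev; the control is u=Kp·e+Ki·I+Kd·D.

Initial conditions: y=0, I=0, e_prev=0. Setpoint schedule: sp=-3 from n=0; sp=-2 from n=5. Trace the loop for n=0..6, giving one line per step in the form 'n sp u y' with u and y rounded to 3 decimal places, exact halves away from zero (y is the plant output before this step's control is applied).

(exact arithmetic carried between steps; '≈' marks a value shown rounded to 6 d.p. or computed from one; I and e_prev carry over from the previous line; the table rounds u and y to 3 d.p., halves away from zero)
n=0: y=0, sp=-3, e=sp−y=-3; I=-3, D=e−e_prev=-3; u=0·(-3)+2·(-3)+1/4·(-3)=-6.75; next y=-1/2·0+1/4·(-6.75)=-1.6875
n=1: y=-1.6875, sp=-3, e=sp−y=-1.3125; I=-4.3125, D=e−e_prev=1.6875; u=0·(-1.3125)+2·(-4.3125)+1/4·1.6875=-8.203125; next y=-1/2·(-1.6875)+1/4·(-8.203125)≈-1.207031
n=2: y≈-1.207031, sp=-3, e=sp−y≈-1.792969; I≈-6.105469, D=e−e_prev≈-0.480469; u=0·(-1.792969)+2·(-6.105469)+1/4·(-0.480469)≈-12.331055; next y=-1/2·(-1.207031)+1/4·(-12.331055)≈-2.479248
n=3: y≈-2.479248, sp=-3, e=sp−y≈-0.520752; I≈-6.626221, D=e−e_prev≈1.272217; u=0·(-0.520752)+2·(-6.626221)+1/4·1.272217≈-12.934387; next y=-1/2·(-2.479248)+1/4·(-12.934387)≈-1.993973
n=4: y≈-1.993973, sp=-3, e=sp−y≈-1.006027; I≈-7.632248, D=e−e_prev≈-0.485275; u=0·(-1.006027)+2·(-7.632248)+1/4·(-0.485275)≈-15.385815; next y=-1/2·(-1.993973)+1/4·(-15.385815)≈-2.849467
n=5: y≈-2.849467, sp=-2, e=sp−y≈0.849467; I≈-6.782781, D=e−e_prev≈1.855494; u=0·0.849467+2·(-6.782781)+1/4·1.855494≈-13.101688; next y=-1/2·(-2.849467)+1/4·(-13.101688)≈-1.850688
n=6: y≈-1.850688, sp=-2, e=sp−y≈-0.149312; I≈-6.932092, D=e−e_prev≈-0.998779; u=0·(-0.149312)+2·(-6.932092)+1/4·(-0.998779)≈-14.113879; next y=-1/2·(-1.850688)+1/4·(-14.113879)≈-2.603126

0 -3 -6.750 0.000
1 -3 -8.203 -1.688
2 -3 -12.331 -1.207
3 -3 -12.934 -2.479
4 -3 -15.386 -1.994
5 -2 -13.102 -2.849
6 -2 -14.114 -1.851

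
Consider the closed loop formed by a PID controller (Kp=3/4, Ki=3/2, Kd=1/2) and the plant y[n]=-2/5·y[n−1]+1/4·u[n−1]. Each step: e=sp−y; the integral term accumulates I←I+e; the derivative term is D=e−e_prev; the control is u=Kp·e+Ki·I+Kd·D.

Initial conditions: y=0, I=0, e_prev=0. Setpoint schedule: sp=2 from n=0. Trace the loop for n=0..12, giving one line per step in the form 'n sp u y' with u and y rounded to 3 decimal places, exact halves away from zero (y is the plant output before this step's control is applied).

(exact arithmetic carried between steps; '≈' marks a value shown rounded to 6 d.p. or computed from one; I and e_prev carry over from the previous line; the table rounds u and y to 3 d.p., halves away from zero)
n=0: y=0, sp=2, e=sp−y=2; I=2, D=e−e_prev=2; u=3/4·2+3/2·2+1/2·2=5.5; next y=-2/5·0+1/4·5.5=1.375
n=1: y=1.375, sp=2, e=sp−y=0.625; I=2.625, D=e−e_prev=-1.375; u=3/4·0.625+3/2·2.625+1/2·(-1.375)=3.71875; next y=-2/5·1.375+1/4·3.71875≈0.379688
n=2: y≈0.379688, sp=2, e=sp−y≈1.620313; I≈4.245313, D=e−e_prev≈0.995313; u=3/4·1.620313+3/2·4.245313+1/2·0.995313≈8.080859; next y=-2/5·0.379688+1/4·8.080859≈1.868340
n=3: y≈1.868340, sp=2, e=sp−y≈0.131660; I≈4.376973, D=e−e_prev≈-1.488652; u=3/4·0.131660+3/2·4.376973+1/2·(-1.488652)≈5.919878; next y=-2/5·1.868340+1/4·5.919878≈0.732634
n=4: y≈0.732634, sp=2, e=sp−y≈1.267366; I≈5.644339, D=e−e_prev≈1.135706; u=3/4·1.267366+3/2·5.644339+1/2·1.135706≈9.984887; next y=-2/5·0.732634+1/4·9.984887≈2.203168
n=5: y≈2.203168, sp=2, e=sp−y≈-0.203168; I≈5.441171, D=e−e_prev≈-1.470535; u=3/4·(-0.203168)+3/2·5.441171+1/2·(-1.470535)≈7.274113; next y=-2/5·2.203168+1/4·7.274113≈0.937261
n=6: y≈0.937261, sp=2, e=sp−y≈1.062739; I≈6.503910, D=e−e_prev≈1.265907; u=3/4·1.062739+3/2·6.503910+1/2·1.265907≈11.185873; next y=-2/5·0.937261+1/4·11.185873≈2.421564
n=7: y≈2.421564, sp=2, e=sp−y≈-0.421564; I≈6.082346, D=e−e_prev≈-1.484303; u=3/4·(-0.421564)+3/2·6.082346+1/2·(-1.484303)≈8.065195; next y=-2/5·2.421564+1/4·8.065195≈1.047673
n=8: y≈1.047673, sp=2, e=sp−y≈0.952327; I≈7.034673, D=e−e_prev≈1.373891; u=3/4·0.952327+3/2·7.034673+1/2·1.373891≈11.953200; next y=-2/5·1.047673+1/4·11.953200≈2.569231
n=9: y≈2.569231, sp=2, e=sp−y≈-0.569231; I≈6.465442, D=e−e_prev≈-1.521558; u=3/4·(-0.569231)+3/2·6.465442+1/2·(-1.521558)≈8.510461; next y=-2/5·2.569231+1/4·8.510461≈1.099923
n=10: y≈1.099923, sp=2, e=sp−y≈0.900077; I≈7.365519, D=e−e_prev≈1.469308; u=3/4·0.900077+3/2·7.365519+1/2·1.469308≈12.457990; next y=-2/5·1.099923+1/4·12.457990≈2.674528
n=11: y≈2.674528, sp=2, e=sp−y≈-0.674528; I≈6.690991, D=e−e_prev≈-1.574605; u=3/4·(-0.674528)+3/2·6.690991+1/2·(-1.574605)≈8.743287; next y=-2/5·2.674528+1/4·8.743287≈1.116010
n=12: y≈1.116010, sp=2, e=sp−y≈0.883990; I≈7.574980, D=e−e_prev≈1.558518; u=3/4·0.883990+3/2·7.574980+1/2·1.558518≈12.804722; next y=-2/5·1.116010+1/4·12.804722≈2.754776

0 2 5.500 0.000
1 2 3.719 1.375
2 2 8.081 0.380
3 2 5.920 1.868
4 2 9.985 0.733
5 2 7.274 2.203
6 2 11.186 0.937
7 2 8.065 2.422
8 2 11.953 1.048
9 2 8.510 2.569
10 2 12.458 1.100
11 2 8.743 2.675
12 2 12.805 1.116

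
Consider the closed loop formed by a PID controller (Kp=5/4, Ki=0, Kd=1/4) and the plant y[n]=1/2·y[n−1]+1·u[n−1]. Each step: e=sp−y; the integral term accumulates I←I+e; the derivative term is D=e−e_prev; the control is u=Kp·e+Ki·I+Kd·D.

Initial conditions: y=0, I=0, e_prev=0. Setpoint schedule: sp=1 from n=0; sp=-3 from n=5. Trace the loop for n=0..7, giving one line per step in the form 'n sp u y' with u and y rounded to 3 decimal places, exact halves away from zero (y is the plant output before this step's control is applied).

0 1 1.500 0.000
1 1 -1.000 1.500
2 1 2.000 -0.250
3 1 -1.625 1.875
4 1 2.750 -0.688
5 -3 -8.531 2.406
6 -3 7.844 -7.328
7 -3 -11.852 4.180

(exact arithmetic carried between steps; '≈' marks a value shown rounded to 6 d.p. or computed from one; I and e_prev carry over from the previous line; the table rounds u and y to 3 d.p., halves away from zero)
n=0: y=0, sp=1, e=sp−y=1; I=1, D=e−e_prev=1; u=5/4·1+0·1+1/4·1=1.5; next y=1/2·0+1·1.5=1.5
n=1: y=1.5, sp=1, e=sp−y=-0.5; I=0.5, D=e−e_prev=-1.5; u=5/4·(-0.5)+0·0.5+1/4·(-1.5)=-1; next y=1/2·1.5+1·(-1)=-0.25
n=2: y=-0.25, sp=1, e=sp−y=1.25; I=1.75, D=e−e_prev=1.75; u=5/4·1.25+0·1.75+1/4·1.75=2; next y=1/2·(-0.25)+1·2=1.875
n=3: y=1.875, sp=1, e=sp−y=-0.875; I=0.875, D=e−e_prev=-2.125; u=5/4·(-0.875)+0·0.875+1/4·(-2.125)=-1.625; next y=1/2·1.875+1·(-1.625)=-0.6875
n=4: y=-0.6875, sp=1, e=sp−y=1.6875; I=2.5625, D=e−e_prev=2.5625; u=5/4·1.6875+0·2.5625+1/4·2.5625=2.75; next y=1/2·(-0.6875)+1·2.75=2.40625
n=5: y=2.40625, sp=-3, e=sp−y=-5.40625; I=-2.84375, D=e−e_prev=-7.09375; u=5/4·(-5.40625)+0·(-2.84375)+1/4·(-7.09375)=-8.53125; next y=1/2·2.40625+1·(-8.53125)=-7.328125
n=6: y=-7.328125, sp=-3, e=sp−y=4.328125; I=1.484375, D=e−e_prev=9.734375; u=5/4·4.328125+0·1.484375+1/4·9.734375=7.84375; next y=1/2·(-7.328125)+1·7.84375≈4.179688
n=7: y≈4.179688, sp=-3, e=sp−y≈-7.179688; I≈-5.695313, D=e−e_prev≈-11.507813; u=5/4·(-7.179688)+0·(-5.695313)+1/4·(-11.507813)≈-11.851563; next y=1/2·4.179688+1·(-11.851563)≈-9.761719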